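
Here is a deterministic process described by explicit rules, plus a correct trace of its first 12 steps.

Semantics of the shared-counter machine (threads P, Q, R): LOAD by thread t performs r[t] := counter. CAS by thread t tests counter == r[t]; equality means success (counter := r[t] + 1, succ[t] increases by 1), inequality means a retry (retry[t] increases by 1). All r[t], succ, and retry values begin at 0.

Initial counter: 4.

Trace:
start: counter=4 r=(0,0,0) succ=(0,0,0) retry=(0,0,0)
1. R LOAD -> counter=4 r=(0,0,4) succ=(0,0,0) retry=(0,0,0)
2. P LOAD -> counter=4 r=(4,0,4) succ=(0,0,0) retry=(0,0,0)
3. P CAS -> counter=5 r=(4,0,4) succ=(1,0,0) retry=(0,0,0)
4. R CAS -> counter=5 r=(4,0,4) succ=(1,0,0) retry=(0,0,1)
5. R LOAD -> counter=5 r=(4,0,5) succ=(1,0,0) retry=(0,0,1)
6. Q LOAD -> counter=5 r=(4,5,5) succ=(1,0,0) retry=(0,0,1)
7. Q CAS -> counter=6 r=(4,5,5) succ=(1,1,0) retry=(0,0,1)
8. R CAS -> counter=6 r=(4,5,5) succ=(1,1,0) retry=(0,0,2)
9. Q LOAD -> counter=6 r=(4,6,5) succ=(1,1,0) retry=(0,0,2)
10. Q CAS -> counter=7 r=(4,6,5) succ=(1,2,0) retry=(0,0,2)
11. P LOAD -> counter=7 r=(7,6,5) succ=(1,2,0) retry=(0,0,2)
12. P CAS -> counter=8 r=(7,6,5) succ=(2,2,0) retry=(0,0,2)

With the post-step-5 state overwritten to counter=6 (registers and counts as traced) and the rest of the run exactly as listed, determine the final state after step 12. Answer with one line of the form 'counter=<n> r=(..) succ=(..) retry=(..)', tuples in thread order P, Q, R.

counter=9 r=(8,7,5) succ=(2,2,0) retry=(0,0,2)

state after step 5 := counter=6 r=(4,0,5) succ=(1,0,0) retry=(0,0,1)
6. Q LOAD -> counter=6 r=(4,6,5) succ=(1,0,0) retry=(0,0,1)
7. Q CAS -> counter=7 r=(4,6,5) succ=(1,1,0) retry=(0,0,1)
8. R CAS -> counter=7 r=(4,6,5) succ=(1,1,0) retry=(0,0,2)
9. Q LOAD -> counter=7 r=(4,7,5) succ=(1,1,0) retry=(0,0,2)
10. Q CAS -> counter=8 r=(4,7,5) succ=(1,2,0) retry=(0,0,2)
11. P LOAD -> counter=8 r=(8,7,5) succ=(1,2,0) retry=(0,0,2)
12. P CAS -> counter=9 r=(8,7,5) succ=(2,2,0) retry=(0,0,2)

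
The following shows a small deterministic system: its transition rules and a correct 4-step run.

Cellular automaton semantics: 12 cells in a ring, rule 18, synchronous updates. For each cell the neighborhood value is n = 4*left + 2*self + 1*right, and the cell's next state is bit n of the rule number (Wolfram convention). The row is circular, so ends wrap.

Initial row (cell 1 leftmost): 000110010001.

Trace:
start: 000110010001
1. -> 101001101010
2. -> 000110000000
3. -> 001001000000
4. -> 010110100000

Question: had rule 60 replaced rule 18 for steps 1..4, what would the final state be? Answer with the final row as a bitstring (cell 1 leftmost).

000010001000

(re-executing steps 1..4 under rule 60; state before step 1: 000110010001)
1. -> 100101011001
2. -> 010111110101
3. -> 111100001111
4. -> 000010001000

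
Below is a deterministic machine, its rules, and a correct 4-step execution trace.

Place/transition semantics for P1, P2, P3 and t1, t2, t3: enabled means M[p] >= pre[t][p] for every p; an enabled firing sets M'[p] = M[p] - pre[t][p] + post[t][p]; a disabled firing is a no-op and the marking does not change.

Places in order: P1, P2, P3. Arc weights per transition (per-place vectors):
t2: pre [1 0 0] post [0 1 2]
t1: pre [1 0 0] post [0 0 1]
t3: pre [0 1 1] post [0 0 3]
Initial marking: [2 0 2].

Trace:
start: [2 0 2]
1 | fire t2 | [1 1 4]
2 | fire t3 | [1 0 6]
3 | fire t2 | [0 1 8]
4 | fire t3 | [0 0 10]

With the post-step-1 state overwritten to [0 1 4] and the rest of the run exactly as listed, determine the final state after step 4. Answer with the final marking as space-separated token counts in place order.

state after step 1 := [0 1 4]
2 | fire t3 | [0 0 6]
3 | fire t2 | [0 0 6]
4 | fire t3 | [0 0 6]

0 0 6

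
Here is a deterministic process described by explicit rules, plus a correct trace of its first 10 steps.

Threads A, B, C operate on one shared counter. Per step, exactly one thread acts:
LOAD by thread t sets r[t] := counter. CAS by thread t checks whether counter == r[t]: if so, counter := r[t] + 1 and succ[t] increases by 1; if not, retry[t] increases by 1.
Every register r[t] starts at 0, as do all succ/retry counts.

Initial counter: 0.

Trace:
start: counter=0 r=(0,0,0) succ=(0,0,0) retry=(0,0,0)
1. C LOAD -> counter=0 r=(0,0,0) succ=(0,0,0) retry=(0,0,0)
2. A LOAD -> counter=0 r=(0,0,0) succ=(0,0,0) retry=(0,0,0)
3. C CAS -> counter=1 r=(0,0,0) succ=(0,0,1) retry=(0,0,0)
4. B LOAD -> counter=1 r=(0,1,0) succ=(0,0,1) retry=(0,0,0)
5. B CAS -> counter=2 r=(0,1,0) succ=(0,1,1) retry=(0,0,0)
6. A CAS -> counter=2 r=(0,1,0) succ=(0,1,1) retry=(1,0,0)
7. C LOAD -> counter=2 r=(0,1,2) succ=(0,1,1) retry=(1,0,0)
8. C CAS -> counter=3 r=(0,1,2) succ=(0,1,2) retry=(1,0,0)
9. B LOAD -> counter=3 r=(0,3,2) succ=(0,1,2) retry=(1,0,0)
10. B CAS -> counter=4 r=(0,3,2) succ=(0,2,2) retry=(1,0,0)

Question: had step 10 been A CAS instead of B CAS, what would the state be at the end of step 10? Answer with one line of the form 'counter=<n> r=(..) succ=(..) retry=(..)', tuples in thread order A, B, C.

(re-executing from step 10 with the substitution; state before step 10: counter=3 r=(0,3,2) succ=(0,1,2) retry=(1,0,0))
10. A CAS -> counter=3 r=(0,3,2) succ=(0,1,2) retry=(2,0,0)

counter=3 r=(0,3,2) succ=(0,1,2) retry=(2,0,0)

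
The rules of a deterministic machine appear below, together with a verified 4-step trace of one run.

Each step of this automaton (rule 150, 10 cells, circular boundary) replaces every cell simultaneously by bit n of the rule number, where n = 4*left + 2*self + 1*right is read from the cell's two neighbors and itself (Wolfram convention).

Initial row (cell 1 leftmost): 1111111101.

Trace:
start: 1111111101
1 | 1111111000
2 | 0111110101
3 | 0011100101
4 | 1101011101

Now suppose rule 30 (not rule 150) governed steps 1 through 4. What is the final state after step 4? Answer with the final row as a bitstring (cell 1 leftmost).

1110001101

(re-executing steps 1..4 under rule 30; state before step 1: 1111111101)
1 | 0000000001
2 | 1000000011
3 | 0100000110
4 | 1110001101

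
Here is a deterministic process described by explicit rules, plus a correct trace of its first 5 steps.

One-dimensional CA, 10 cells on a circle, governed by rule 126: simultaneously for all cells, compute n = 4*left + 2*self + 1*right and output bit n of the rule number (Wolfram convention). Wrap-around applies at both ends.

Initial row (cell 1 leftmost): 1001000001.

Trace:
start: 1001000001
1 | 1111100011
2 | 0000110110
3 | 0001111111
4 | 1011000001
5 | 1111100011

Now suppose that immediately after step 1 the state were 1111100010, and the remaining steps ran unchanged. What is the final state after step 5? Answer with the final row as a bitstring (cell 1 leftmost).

state after step 1 := 1111100010
2 | 1000110111
3 | 1101111100
4 | 1111000111
5 | 0001101100

0001101100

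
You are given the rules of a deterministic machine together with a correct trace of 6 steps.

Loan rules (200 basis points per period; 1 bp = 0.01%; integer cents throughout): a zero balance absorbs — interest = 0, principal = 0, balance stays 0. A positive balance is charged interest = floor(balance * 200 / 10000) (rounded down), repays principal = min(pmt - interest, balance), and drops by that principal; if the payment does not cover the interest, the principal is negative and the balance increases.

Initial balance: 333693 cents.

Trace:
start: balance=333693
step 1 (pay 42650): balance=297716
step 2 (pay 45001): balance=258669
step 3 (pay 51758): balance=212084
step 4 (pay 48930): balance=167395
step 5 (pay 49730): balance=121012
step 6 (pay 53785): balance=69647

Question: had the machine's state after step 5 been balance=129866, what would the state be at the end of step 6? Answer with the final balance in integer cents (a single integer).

state after step 5 := balance=129866
step 6 (pay 53785): balance=78678

78678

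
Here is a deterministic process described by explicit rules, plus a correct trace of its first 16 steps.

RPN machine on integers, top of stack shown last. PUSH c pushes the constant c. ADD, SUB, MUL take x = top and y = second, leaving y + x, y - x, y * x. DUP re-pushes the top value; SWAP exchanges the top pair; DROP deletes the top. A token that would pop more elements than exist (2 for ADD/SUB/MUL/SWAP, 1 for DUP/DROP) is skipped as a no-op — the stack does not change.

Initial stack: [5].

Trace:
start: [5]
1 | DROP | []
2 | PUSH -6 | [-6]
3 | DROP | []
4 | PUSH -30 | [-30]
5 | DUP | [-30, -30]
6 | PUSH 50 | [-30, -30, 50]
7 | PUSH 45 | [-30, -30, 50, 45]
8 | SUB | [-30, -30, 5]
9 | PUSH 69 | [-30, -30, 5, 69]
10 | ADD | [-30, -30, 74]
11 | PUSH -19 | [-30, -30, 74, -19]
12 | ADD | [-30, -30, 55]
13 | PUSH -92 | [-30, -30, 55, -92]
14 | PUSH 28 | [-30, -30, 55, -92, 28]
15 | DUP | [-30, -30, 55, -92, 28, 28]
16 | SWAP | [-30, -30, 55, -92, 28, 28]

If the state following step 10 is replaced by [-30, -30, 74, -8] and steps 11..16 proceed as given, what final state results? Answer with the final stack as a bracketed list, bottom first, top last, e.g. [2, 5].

[-30, -30, 74, -27, -92, 28, 28]

state after step 10 := [-30, -30, 74, -8]
11 | PUSH -19 | [-30, -30, 74, -8, -19]
12 | ADD | [-30, -30, 74, -27]
13 | PUSH -92 | [-30, -30, 74, -27, -92]
14 | PUSH 28 | [-30, -30, 74, -27, -92, 28]
15 | DUP | [-30, -30, 74, -27, -92, 28, 28]
16 | SWAP | [-30, -30, 74, -27, -92, 28, 28]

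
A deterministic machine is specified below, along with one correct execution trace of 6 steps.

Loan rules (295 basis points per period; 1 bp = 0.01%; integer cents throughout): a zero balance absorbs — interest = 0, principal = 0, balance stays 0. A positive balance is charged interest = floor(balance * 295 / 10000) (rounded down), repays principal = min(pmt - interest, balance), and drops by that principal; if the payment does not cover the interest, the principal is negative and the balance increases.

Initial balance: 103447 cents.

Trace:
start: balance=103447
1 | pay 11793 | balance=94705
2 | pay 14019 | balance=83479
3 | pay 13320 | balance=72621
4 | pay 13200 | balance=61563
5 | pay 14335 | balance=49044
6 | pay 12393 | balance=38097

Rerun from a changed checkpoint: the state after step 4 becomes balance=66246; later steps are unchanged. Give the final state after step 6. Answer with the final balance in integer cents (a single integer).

43061

state after step 4 := balance=66246
5 | pay 14335 | balance=53865
6 | pay 12393 | balance=43061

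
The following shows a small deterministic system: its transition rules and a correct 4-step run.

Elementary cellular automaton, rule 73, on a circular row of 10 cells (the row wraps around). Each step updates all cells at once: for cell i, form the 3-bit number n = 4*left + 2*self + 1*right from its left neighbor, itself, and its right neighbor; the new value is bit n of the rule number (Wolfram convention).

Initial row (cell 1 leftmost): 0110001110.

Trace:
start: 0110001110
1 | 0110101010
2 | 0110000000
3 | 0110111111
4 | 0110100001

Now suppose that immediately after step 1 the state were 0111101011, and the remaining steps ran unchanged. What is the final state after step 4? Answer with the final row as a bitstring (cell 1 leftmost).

state after step 1 := 0111101011
2 | 0100100011
3 | 0000001011
4 | 0111100011

0111100011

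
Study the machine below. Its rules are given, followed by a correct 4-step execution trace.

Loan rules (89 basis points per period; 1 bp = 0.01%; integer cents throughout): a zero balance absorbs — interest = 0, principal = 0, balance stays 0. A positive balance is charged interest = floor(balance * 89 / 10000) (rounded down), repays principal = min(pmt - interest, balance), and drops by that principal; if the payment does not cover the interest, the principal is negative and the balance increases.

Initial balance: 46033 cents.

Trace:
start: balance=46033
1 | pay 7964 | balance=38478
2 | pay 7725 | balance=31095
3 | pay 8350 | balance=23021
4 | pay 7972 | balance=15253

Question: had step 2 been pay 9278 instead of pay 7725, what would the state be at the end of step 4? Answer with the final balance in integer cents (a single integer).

(re-executing from step 2 with the substitution; state before step 2: balance=38478)
2 | pay 9278 | balance=29542
3 | pay 8350 | balance=21454
4 | pay 7972 | balance=13672

13672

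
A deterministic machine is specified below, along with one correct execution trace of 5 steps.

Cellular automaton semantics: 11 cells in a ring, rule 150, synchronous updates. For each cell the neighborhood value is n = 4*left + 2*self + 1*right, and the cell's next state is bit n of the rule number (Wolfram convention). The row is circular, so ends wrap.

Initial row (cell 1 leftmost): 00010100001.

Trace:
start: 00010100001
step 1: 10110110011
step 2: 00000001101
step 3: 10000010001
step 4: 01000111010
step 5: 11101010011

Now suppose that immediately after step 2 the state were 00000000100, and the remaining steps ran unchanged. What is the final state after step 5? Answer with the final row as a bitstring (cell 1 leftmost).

state after step 2 := 00000000100
step 3: 00000001110
step 4: 00000010101
step 5: 10000110101

10000110101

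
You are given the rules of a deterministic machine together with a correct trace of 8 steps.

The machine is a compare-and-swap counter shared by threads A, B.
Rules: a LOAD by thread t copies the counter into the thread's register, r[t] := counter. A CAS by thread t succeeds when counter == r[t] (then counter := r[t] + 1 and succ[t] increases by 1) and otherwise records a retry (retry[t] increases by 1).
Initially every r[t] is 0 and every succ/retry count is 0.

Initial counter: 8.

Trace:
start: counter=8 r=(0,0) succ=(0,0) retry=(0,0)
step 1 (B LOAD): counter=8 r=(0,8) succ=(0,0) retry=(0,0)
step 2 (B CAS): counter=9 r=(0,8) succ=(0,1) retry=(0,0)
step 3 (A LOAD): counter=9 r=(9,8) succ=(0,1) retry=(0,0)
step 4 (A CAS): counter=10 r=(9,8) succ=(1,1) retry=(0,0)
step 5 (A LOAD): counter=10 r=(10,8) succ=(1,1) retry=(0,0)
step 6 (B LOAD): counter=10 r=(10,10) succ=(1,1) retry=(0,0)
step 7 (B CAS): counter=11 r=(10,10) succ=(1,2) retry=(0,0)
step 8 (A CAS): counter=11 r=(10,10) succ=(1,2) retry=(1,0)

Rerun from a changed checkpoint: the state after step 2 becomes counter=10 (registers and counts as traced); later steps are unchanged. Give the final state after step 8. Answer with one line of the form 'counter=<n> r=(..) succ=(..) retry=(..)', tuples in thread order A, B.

state after step 2 := counter=10 r=(0,8) succ=(0,1) retry=(0,0)
step 3 (A LOAD): counter=10 r=(10,8) succ=(0,1) retry=(0,0)
step 4 (A CAS): counter=11 r=(10,8) succ=(1,1) retry=(0,0)
step 5 (A LOAD): counter=11 r=(11,8) succ=(1,1) retry=(0,0)
step 6 (B LOAD): counter=11 r=(11,11) succ=(1,1) retry=(0,0)
step 7 (B CAS): counter=12 r=(11,11) succ=(1,2) retry=(0,0)
step 8 (A CAS): counter=12 r=(11,11) succ=(1,2) retry=(1,0)

counter=12 r=(11,11) succ=(1,2) retry=(1,0)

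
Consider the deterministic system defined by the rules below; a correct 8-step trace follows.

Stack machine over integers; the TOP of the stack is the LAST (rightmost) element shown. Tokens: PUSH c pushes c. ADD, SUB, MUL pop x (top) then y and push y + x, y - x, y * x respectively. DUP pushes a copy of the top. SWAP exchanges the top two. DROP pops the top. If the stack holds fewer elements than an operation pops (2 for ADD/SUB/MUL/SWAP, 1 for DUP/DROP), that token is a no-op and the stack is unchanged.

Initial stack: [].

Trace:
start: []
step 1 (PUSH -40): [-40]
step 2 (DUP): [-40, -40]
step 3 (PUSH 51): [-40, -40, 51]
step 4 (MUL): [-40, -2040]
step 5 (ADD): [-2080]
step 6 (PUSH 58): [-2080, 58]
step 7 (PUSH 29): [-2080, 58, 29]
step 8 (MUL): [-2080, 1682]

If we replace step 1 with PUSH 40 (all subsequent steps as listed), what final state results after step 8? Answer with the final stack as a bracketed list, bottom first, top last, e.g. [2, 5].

(re-executing from step 1 with the substitution; state before step 1: [])
step 1 (PUSH 40): [40]
step 2 (DUP): [40, 40]
step 3 (PUSH 51): [40, 40, 51]
step 4 (MUL): [40, 2040]
step 5 (ADD): [2080]
step 6 (PUSH 58): [2080, 58]
step 7 (PUSH 29): [2080, 58, 29]
step 8 (MUL): [2080, 1682]

[2080, 1682]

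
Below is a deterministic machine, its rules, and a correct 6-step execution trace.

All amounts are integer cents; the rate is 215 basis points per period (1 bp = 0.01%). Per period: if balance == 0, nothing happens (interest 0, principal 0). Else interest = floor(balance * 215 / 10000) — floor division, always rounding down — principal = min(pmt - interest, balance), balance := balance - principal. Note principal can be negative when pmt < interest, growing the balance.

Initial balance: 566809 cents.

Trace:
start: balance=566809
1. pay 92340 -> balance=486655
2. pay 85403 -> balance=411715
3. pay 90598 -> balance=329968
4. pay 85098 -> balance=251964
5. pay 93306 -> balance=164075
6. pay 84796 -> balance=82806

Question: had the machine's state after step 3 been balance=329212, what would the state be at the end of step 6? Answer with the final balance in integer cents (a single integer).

state after step 3 := balance=329212
4. pay 85098 -> balance=251192
5. pay 93306 -> balance=163286
6. pay 84796 -> balance=82000

82000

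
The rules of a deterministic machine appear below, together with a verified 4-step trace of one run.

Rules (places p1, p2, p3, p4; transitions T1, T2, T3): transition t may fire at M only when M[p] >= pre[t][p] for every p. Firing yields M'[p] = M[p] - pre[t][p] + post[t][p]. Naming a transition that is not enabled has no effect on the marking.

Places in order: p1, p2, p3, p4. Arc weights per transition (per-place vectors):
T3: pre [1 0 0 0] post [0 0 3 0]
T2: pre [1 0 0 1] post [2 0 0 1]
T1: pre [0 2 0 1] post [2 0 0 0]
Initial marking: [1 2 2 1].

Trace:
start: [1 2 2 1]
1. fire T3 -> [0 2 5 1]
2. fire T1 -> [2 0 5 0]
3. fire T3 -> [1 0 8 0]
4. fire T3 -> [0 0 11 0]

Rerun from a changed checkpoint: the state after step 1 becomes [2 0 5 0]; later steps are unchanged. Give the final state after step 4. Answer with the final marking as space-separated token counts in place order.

state after step 1 := [2 0 5 0]
2. fire T1 -> [2 0 5 0]
3. fire T3 -> [1 0 8 0]
4. fire T3 -> [0 0 11 0]

0 0 11 0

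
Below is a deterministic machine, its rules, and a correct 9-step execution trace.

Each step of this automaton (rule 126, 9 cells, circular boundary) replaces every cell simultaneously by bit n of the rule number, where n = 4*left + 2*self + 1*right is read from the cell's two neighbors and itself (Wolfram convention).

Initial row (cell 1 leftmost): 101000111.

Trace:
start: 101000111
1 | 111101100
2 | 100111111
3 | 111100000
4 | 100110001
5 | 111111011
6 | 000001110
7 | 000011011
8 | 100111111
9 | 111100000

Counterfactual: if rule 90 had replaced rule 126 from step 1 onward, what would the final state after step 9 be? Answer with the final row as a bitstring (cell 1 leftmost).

011001111

(re-executing steps 1..9 under rule 90; state before step 1: 101000111)
1 | 100101100
2 | 011001111
3 | 011111001
4 | 010001110
5 | 101011011
6 | 100011010
7 | 010111000
8 | 100101100
9 | 011001111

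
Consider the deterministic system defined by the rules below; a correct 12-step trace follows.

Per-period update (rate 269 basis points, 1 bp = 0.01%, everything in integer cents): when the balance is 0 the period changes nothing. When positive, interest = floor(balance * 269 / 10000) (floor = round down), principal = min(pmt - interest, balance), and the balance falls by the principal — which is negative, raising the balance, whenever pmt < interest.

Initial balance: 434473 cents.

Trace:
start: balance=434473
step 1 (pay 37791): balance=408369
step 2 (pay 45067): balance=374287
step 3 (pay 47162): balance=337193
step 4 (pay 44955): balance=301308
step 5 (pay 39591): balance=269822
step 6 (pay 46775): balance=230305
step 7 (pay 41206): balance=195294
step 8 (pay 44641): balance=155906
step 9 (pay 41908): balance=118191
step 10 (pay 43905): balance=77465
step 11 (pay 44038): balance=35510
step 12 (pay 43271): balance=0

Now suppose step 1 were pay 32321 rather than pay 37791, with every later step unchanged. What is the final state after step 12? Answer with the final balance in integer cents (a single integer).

518

(re-executing from step 1 with the substitution; state before step 1: balance=434473)
step 1 (pay 32321): balance=413839
step 2 (pay 45067): balance=379904
step 3 (pay 47162): balance=342961
step 4 (pay 44955): balance=307231
step 5 (pay 39591): balance=275904
step 6 (pay 46775): balance=236550
step 7 (pay 41206): balance=201707
step 8 (pay 44641): balance=162491
step 9 (pay 41908): balance=124954
step 10 (pay 43905): balance=84410
step 11 (pay 44038): balance=42642
step 12 (pay 43271): balance=518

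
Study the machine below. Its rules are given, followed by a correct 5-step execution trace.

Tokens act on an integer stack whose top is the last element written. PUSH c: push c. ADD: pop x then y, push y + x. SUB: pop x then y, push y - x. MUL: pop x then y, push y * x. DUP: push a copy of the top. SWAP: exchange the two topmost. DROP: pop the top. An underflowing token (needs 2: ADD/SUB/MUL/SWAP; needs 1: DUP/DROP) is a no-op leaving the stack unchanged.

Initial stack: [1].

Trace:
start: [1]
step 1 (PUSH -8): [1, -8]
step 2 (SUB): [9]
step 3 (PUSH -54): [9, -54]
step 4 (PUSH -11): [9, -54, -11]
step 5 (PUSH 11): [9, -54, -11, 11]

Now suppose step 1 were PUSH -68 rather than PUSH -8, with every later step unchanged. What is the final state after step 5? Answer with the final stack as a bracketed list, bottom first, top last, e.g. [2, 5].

[69, -54, -11, 11]

(re-executing from step 1 with the substitution; state before step 1: [1])
step 1 (PUSH -68): [1, -68]
step 2 (SUB): [69]
step 3 (PUSH -54): [69, -54]
step 4 (PUSH -11): [69, -54, -11]
step 5 (PUSH 11): [69, -54, -11, 11]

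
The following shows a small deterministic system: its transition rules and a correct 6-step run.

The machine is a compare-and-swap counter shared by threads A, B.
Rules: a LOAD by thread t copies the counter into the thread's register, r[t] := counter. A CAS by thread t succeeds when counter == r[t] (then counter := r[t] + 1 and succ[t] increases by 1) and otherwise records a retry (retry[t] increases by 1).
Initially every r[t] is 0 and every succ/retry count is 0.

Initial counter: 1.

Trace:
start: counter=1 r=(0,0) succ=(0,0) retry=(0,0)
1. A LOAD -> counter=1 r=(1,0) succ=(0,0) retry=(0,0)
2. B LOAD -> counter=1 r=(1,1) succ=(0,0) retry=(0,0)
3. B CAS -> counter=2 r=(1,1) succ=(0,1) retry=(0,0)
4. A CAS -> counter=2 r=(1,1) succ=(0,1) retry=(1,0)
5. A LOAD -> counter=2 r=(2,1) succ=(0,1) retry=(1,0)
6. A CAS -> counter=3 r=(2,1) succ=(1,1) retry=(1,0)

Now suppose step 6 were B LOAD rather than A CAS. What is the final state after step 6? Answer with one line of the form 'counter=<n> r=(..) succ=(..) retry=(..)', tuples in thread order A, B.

counter=2 r=(2,2) succ=(0,1) retry=(1,0)

(re-executing from step 6 with the substitution; state before step 6: counter=2 r=(2,1) succ=(0,1) retry=(1,0))
6. B LOAD -> counter=2 r=(2,2) succ=(0,1) retry=(1,0)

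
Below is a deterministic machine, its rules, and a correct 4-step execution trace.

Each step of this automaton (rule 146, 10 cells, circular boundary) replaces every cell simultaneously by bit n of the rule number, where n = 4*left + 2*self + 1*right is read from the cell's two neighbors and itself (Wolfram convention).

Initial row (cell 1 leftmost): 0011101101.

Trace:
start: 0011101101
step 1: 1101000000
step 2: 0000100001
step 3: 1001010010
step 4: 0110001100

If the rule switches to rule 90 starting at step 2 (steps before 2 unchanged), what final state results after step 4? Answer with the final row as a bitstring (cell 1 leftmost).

0101001111

(re-executing steps 2..4 under rule 90; state before step 2: 1101000000)
step 2: 1100100001
step 3: 0111010011
step 4: 0101001111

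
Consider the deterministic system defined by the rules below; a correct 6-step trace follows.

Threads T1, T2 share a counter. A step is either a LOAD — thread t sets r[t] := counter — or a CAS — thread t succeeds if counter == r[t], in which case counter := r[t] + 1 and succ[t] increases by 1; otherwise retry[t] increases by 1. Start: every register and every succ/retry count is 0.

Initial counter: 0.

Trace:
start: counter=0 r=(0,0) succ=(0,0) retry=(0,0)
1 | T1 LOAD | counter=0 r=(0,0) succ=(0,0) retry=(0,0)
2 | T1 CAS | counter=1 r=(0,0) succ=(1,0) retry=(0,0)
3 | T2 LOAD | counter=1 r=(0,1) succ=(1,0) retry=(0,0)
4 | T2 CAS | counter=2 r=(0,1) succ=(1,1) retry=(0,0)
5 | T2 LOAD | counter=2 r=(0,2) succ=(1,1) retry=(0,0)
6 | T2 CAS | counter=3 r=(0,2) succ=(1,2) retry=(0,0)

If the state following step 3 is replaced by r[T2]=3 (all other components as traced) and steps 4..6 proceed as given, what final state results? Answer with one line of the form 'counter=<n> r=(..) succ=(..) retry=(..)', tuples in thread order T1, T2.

counter=2 r=(0,1) succ=(1,1) retry=(0,1)

state after step 3 := counter=1 r=(0,3) succ=(1,0) retry=(0,0)
4 | T2 CAS | counter=1 r=(0,3) succ=(1,0) retry=(0,1)
5 | T2 LOAD | counter=1 r=(0,1) succ=(1,0) retry=(0,1)
6 | T2 CAS | counter=2 r=(0,1) succ=(1,1) retry=(0,1)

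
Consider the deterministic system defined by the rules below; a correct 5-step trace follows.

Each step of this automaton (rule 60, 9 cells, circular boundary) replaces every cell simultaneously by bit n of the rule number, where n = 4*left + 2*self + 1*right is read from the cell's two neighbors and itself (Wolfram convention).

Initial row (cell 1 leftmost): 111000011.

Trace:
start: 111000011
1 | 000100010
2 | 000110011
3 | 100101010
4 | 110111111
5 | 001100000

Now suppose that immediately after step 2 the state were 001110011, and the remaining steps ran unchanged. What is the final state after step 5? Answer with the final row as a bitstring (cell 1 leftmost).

000011000

state after step 2 := 001110011
3 | 101001010
4 | 111101111
5 | 000011000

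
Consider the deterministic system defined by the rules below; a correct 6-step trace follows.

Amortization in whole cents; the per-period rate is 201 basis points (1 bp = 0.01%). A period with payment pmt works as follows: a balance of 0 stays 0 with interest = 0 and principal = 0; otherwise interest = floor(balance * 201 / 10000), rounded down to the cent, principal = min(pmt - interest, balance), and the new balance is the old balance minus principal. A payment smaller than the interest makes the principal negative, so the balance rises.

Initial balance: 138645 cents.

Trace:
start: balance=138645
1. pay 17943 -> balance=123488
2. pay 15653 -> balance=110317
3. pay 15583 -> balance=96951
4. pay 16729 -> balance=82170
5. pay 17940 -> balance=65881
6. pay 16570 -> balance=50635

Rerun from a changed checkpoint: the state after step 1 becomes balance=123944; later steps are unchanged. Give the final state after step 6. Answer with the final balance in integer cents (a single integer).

51139

state after step 1 := balance=123944
2. pay 15653 -> balance=110782
3. pay 15583 -> balance=97425
4. pay 16729 -> balance=82654
5. pay 17940 -> balance=66375
6. pay 16570 -> balance=51139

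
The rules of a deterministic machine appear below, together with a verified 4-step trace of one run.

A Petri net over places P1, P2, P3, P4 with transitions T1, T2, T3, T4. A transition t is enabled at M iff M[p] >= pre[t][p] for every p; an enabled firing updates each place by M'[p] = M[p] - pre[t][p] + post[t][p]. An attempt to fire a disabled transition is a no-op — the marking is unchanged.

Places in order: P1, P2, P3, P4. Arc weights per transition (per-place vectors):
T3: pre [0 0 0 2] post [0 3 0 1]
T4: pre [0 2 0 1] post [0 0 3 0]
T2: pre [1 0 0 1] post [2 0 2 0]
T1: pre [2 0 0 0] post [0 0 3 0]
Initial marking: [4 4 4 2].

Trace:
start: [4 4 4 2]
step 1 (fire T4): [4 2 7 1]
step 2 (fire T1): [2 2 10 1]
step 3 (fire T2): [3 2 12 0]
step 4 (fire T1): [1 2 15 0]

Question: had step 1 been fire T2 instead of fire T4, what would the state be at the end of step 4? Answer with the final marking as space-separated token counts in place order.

(re-executing from step 1 with the substitution; state before step 1: [4 4 4 2])
step 1 (fire T2): [5 4 6 1]
step 2 (fire T1): [3 4 9 1]
step 3 (fire T2): [4 4 11 0]
step 4 (fire T1): [2 4 14 0]

2 4 14 0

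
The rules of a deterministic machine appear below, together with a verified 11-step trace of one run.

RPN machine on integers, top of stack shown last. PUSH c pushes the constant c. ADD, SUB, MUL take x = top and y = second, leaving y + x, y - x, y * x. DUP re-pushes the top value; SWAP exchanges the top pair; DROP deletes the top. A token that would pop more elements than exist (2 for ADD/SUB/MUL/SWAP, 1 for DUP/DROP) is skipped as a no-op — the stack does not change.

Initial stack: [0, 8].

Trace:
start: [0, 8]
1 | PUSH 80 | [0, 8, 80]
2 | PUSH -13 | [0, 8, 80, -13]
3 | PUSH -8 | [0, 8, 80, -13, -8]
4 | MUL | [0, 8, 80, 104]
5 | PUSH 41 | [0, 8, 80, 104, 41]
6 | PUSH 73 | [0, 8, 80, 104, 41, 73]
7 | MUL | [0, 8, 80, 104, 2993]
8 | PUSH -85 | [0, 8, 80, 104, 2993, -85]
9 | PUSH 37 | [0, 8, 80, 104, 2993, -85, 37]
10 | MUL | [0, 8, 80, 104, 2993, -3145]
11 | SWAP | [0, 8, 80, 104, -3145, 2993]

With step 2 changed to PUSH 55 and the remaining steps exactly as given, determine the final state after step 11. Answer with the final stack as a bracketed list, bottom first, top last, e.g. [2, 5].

(re-executing from step 2 with the substitution; state before step 2: [0, 8, 80])
2 | PUSH 55 | [0, 8, 80, 55]
3 | PUSH -8 | [0, 8, 80, 55, -8]
4 | MUL | [0, 8, 80, -440]
5 | PUSH 41 | [0, 8, 80, -440, 41]
6 | PUSH 73 | [0, 8, 80, -440, 41, 73]
7 | MUL | [0, 8, 80, -440, 2993]
8 | PUSH -85 | [0, 8, 80, -440, 2993, -85]
9 | PUSH 37 | [0, 8, 80, -440, 2993, -85, 37]
10 | MUL | [0, 8, 80, -440, 2993, -3145]
11 | SWAP | [0, 8, 80, -440, -3145, 2993]

[0, 8, 80, -440, -3145, 2993]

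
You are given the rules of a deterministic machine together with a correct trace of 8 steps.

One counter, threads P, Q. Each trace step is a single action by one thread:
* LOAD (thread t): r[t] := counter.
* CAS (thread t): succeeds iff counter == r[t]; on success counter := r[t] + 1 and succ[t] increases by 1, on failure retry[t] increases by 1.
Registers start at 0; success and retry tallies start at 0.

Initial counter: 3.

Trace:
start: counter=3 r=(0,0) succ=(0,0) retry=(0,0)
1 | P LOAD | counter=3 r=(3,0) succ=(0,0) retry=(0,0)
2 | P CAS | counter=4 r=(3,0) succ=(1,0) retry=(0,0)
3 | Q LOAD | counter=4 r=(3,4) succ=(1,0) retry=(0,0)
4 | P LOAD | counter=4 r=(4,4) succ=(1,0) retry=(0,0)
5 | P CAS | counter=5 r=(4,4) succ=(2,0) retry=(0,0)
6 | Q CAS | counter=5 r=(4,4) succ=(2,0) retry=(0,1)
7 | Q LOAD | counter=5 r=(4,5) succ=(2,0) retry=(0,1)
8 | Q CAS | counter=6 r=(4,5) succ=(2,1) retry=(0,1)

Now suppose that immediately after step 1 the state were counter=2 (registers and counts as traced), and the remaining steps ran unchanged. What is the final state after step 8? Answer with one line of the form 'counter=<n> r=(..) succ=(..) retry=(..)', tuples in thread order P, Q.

state after step 1 := counter=2 r=(3,0) succ=(0,0) retry=(0,0)
2 | P CAS | counter=2 r=(3,0) succ=(0,0) retry=(1,0)
3 | Q LOAD | counter=2 r=(3,2) succ=(0,0) retry=(1,0)
4 | P LOAD | counter=2 r=(2,2) succ=(0,0) retry=(1,0)
5 | P CAS | counter=3 r=(2,2) succ=(1,0) retry=(1,0)
6 | Q CAS | counter=3 r=(2,2) succ=(1,0) retry=(1,1)
7 | Q LOAD | counter=3 r=(2,3) succ=(1,0) retry=(1,1)
8 | Q CAS | counter=4 r=(2,3) succ=(1,1) retry=(1,1)

counter=4 r=(2,3) succ=(1,1) retry=(1,1)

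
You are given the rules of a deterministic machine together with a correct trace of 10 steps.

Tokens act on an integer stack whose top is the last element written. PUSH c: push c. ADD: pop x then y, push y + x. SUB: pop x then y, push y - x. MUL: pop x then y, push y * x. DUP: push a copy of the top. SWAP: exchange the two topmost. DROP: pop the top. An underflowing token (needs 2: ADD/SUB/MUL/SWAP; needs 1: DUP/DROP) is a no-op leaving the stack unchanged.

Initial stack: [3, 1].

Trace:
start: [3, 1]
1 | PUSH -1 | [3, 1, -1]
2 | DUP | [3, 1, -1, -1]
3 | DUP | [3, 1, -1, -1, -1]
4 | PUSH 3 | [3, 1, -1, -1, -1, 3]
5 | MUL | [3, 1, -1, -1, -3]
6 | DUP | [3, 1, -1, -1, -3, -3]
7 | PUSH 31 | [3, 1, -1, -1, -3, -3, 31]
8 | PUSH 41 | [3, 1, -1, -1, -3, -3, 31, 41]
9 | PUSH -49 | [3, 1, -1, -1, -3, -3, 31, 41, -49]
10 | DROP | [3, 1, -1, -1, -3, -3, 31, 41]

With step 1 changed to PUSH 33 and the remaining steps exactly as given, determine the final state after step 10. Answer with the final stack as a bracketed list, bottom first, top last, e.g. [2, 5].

[3, 1, 33, 33, 99, 99, 31, 41]

(re-executing from step 1 with the substitution; state before step 1: [3, 1])
1 | PUSH 33 | [3, 1, 33]
2 | DUP | [3, 1, 33, 33]
3 | DUP | [3, 1, 33, 33, 33]
4 | PUSH 3 | [3, 1, 33, 33, 33, 3]
5 | MUL | [3, 1, 33, 33, 99]
6 | DUP | [3, 1, 33, 33, 99, 99]
7 | PUSH 31 | [3, 1, 33, 33, 99, 99, 31]
8 | PUSH 41 | [3, 1, 33, 33, 99, 99, 31, 41]
9 | PUSH -49 | [3, 1, 33, 33, 99, 99, 31, 41, -49]
10 | DROP | [3, 1, 33, 33, 99, 99, 31, 41]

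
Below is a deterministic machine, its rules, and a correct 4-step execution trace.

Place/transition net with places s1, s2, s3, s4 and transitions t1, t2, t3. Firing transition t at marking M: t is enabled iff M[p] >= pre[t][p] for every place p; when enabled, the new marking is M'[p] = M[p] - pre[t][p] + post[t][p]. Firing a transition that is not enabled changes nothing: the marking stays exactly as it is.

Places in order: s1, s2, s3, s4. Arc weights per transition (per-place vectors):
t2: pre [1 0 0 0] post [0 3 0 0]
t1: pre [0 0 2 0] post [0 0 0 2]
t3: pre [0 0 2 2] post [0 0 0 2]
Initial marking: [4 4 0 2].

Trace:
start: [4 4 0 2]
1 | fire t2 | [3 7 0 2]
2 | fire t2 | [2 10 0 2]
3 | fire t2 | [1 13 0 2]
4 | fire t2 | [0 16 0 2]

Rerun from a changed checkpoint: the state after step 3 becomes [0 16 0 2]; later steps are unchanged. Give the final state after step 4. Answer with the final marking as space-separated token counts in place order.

0 16 0 2

state after step 3 := [0 16 0 2]
4 | fire t2 | [0 16 0 2]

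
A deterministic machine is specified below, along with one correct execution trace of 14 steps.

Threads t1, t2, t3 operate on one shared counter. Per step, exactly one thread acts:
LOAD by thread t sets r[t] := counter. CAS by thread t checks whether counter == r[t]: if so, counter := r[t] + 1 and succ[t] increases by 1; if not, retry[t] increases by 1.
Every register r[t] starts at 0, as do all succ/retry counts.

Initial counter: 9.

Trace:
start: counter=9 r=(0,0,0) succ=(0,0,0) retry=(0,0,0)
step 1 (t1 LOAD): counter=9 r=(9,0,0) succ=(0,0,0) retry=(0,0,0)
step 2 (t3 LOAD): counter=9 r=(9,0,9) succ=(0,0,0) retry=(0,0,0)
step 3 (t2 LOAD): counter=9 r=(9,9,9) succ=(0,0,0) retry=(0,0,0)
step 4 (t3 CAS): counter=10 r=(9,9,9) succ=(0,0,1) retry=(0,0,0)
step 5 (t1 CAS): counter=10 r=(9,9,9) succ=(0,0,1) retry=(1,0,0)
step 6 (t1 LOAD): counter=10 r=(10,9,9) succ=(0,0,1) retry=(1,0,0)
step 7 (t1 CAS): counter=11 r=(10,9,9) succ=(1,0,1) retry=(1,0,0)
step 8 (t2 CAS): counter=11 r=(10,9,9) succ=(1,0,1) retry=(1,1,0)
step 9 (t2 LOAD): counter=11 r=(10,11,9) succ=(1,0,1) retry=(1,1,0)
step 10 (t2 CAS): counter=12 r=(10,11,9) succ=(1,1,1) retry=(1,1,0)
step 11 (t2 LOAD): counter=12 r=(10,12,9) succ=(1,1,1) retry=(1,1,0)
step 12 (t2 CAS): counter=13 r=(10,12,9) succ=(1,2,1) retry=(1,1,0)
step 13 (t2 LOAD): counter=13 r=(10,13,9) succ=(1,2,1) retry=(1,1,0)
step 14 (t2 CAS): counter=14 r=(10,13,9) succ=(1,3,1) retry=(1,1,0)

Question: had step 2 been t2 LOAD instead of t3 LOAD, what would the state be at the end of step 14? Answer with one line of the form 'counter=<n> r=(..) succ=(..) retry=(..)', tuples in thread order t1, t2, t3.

(re-executing from step 2 with the substitution; state before step 2: counter=9 r=(9,0,0) succ=(0,0,0) retry=(0,0,0))
step 2 (t2 LOAD): counter=9 r=(9,9,0) succ=(0,0,0) retry=(0,0,0)
step 3 (t2 LOAD): counter=9 r=(9,9,0) succ=(0,0,0) retry=(0,0,0)
step 4 (t3 CAS): counter=9 r=(9,9,0) succ=(0,0,0) retry=(0,0,1)
step 5 (t1 CAS): counter=10 r=(9,9,0) succ=(1,0,0) retry=(0,0,1)
step 6 (t1 LOAD): counter=10 r=(10,9,0) succ=(1,0,0) retry=(0,0,1)
step 7 (t1 CAS): counter=11 r=(10,9,0) succ=(2,0,0) retry=(0,0,1)
step 8 (t2 CAS): counter=11 r=(10,9,0) succ=(2,0,0) retry=(0,1,1)
step 9 (t2 LOAD): counter=11 r=(10,11,0) succ=(2,0,0) retry=(0,1,1)
step 10 (t2 CAS): counter=12 r=(10,11,0) succ=(2,1,0) retry=(0,1,1)
step 11 (t2 LOAD): counter=12 r=(10,12,0) succ=(2,1,0) retry=(0,1,1)
step 12 (t2 CAS): counter=13 r=(10,12,0) succ=(2,2,0) retry=(0,1,1)
step 13 (t2 LOAD): counter=13 r=(10,13,0) succ=(2,2,0) retry=(0,1,1)
step 14 (t2 CAS): counter=14 r=(10,13,0) succ=(2,3,0) retry=(0,1,1)

counter=14 r=(10,13,0) succ=(2,3,0) retry=(0,1,1)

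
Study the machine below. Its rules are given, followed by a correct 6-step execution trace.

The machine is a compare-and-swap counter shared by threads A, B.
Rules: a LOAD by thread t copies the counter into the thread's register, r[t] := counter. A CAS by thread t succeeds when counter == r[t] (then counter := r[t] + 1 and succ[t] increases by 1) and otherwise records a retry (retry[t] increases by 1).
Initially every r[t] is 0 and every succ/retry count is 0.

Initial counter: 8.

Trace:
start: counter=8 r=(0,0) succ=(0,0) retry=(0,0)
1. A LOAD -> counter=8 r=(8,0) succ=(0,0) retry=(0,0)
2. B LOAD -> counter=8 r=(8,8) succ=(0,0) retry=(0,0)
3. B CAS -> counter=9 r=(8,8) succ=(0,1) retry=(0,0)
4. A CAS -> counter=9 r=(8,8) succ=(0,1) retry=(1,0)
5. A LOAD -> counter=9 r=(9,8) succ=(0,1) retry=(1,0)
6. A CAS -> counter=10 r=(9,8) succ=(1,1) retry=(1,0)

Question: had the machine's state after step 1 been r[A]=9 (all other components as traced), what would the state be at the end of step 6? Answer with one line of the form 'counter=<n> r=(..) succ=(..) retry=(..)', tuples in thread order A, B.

counter=11 r=(10,8) succ=(2,1) retry=(0,0)

state after step 1 := counter=8 r=(9,0) succ=(0,0) retry=(0,0)
2. B LOAD -> counter=8 r=(9,8) succ=(0,0) retry=(0,0)
3. B CAS -> counter=9 r=(9,8) succ=(0,1) retry=(0,0)
4. A CAS -> counter=10 r=(9,8) succ=(1,1) retry=(0,0)
5. A LOAD -> counter=10 r=(10,8) succ=(1,1) retry=(0,0)
6. A CAS -> counter=11 r=(10,8) succ=(2,1) retry=(0,0)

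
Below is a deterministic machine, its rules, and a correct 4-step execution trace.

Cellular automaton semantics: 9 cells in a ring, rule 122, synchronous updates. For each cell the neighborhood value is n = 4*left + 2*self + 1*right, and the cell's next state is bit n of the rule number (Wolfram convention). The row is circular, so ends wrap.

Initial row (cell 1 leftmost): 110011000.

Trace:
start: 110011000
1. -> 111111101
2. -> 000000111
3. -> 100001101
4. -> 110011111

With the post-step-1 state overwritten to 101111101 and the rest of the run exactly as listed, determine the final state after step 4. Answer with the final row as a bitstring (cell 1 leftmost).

011111110

state after step 1 := 101111101
2. -> 111000111
3. -> 001101100
4. -> 011111110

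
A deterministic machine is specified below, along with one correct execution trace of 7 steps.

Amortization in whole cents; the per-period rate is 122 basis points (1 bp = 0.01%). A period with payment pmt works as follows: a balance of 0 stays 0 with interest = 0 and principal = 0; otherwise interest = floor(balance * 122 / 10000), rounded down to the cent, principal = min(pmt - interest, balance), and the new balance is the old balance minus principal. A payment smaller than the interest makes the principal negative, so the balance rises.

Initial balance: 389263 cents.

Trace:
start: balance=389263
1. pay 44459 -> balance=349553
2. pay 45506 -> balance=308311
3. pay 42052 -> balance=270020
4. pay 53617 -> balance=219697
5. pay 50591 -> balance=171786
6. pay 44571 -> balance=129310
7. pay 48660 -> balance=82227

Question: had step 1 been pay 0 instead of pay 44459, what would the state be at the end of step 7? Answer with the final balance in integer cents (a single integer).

(re-executing from step 1 with the substitution; state before step 1: balance=389263)
1. pay 0 -> balance=394012
2. pay 45506 -> balance=353312
3. pay 42052 -> balance=315570
4. pay 53617 -> balance=265802
5. pay 50591 -> balance=218453
6. pay 44571 -> balance=176547
7. pay 48660 -> balance=130040

130040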